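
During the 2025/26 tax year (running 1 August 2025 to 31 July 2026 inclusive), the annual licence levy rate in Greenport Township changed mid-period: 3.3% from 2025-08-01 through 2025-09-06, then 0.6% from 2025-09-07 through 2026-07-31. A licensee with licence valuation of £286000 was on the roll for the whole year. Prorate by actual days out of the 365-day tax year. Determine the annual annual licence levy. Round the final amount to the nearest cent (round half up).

£2498.78

2025-08-01 to 2025-09-06: 37 days at 3.3% → £286000 × 3.3% × 37/365 = £956.7288
2025-09-07 to 2026-07-31: 328 days at 0.6% → £286000 × 0.6% × 328/365 = £1542.0493
Total = £2498.7781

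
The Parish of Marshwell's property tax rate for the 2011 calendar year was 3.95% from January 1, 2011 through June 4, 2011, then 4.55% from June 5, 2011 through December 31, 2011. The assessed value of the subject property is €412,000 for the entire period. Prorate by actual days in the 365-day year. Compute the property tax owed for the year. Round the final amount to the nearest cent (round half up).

January 1 – June 4, 2011: 155 days at 3.95% → €412,000 × 3.95% × 155/365 = €6,910.8767
June 5 – December 31, 2011: 210 days at 4.55% → €412,000 × 4.55% × 210/365 = €10,785.3699
Total = €17,696.2466

€17,696.25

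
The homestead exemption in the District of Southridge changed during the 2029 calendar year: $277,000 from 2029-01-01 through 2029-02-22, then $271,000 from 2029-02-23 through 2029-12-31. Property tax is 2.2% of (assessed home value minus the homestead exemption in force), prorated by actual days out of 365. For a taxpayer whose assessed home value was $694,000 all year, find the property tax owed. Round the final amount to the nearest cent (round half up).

$9,286.83

2029-01-01 to 2029-02-22: 53 days, exemption $277,000 → ($694,000 − $277,000) × 2.2% × 53/365 = $1,332.1151
2029-02-23 to 2029-12-31: 312 days, exemption $271,000 → ($694,000 − $271,000) × 2.2% × 312/365 = $7,954.7178
Total = $9,286.8329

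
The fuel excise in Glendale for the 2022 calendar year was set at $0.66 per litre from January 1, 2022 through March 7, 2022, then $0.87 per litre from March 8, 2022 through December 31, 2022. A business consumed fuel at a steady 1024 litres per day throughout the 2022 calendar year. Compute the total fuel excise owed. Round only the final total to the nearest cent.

$310,978.56

January 1 – March 7, 2022: 66 days × 1024 litres/day = 67,584 litres at $0.66/litre → $44,605.44
March 8 – December 31, 2022: 299 days × 1024 litres/day = 306,176 litres at $0.87/litre → $266,373.12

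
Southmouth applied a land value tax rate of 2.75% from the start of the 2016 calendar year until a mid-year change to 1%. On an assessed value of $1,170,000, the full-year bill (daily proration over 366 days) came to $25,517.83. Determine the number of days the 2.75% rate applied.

247 days

Let d = days at the first rate; then 366 − d days at the second rate.
$1,170,000 × [2.75%·d + 1%·(366−d)] / 366 = $25,517.83
Solving gives d = 247, so the new rate took effect on 4 Sep 2016.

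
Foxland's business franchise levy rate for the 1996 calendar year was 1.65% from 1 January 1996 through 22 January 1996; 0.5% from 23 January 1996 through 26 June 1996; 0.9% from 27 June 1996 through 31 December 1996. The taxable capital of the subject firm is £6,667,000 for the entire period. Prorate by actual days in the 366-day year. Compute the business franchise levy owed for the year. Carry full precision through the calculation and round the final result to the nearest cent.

1 January – 22 January 1996: 22 days at 1.65% → £6,667,000 × 1.65% × 22/366 = £6,612.3525
23 January – 26 June 1996: 156 days at 0.5% → £6,667,000 × 0.5% × 156/366 = £14,208.3607
27 June – 31 December 1996: 188 days at 0.9% → £6,667,000 × 0.9% × 188/366 = £30,821.2131
Total = £51,641.9262

£51,641.93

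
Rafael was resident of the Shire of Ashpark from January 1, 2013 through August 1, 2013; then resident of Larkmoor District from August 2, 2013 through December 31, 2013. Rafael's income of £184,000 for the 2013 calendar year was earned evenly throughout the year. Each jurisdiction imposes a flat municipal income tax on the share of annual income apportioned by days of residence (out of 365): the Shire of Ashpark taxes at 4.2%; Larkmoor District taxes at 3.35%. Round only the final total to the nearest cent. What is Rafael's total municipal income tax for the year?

The Shire of Ashpark, January 1 – August 1, 2013: 213 days → £184,000 × 4.2% × 213/365 = £4,509.7644
Larkmoor District, August 2 – December 31, 2013: 152 days → £184,000 × 3.35% × 152/365 = £2,566.9260
Total = £7,076.6904

£7,076.69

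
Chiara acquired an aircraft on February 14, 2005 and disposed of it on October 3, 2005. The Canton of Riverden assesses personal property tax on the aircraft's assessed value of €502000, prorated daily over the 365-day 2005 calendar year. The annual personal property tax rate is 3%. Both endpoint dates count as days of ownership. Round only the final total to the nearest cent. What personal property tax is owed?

€9572.38

Days held (February 14 – October 3, 2005): 232 out of 365
Tax = €502000 × 3% × 232/365 = €9572.3836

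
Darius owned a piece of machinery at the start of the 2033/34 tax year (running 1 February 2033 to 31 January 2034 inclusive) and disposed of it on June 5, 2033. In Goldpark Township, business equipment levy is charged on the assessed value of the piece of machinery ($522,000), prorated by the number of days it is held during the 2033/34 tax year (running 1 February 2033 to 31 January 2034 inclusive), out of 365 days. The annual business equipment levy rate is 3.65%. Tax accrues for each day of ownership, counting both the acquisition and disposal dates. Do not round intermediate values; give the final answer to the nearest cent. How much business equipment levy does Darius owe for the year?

Days held (February 1 – June 5, 2033): 125 out of 365
Tax = $522,000 × 3.65% × 125/365 = $6,525.0000

$6,525.00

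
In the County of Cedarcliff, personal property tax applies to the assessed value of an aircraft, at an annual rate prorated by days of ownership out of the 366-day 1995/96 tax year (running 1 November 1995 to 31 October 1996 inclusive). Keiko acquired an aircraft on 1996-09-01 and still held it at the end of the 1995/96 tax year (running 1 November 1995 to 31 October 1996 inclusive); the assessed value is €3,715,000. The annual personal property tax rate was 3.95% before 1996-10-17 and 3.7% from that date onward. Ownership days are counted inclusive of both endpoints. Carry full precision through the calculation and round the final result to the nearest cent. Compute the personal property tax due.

1996-09-01 to 1996-10-16: 46 days at 3.95% → €3,715,000 × 3.95% × 46/366 = €18,443.0464
1996-10-17 to 1996-10-31: 15 days at 3.7% → €3,715,000 × 3.7% × 15/366 = €5,633.4016
Total = €24,076.4481

€24,076.45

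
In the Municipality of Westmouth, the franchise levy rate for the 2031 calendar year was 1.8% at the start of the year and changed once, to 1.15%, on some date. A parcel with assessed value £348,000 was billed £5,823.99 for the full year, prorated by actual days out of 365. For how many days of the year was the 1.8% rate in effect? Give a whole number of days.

Let d = days at the first rate; then 365 − d days at the second rate.
£348,000 × [1.8%·d + 1.15%·(365−d)] / 365 = £5,823.99
Solving gives d = 294, so the new rate took effect on 22 Oct 2031.

294 days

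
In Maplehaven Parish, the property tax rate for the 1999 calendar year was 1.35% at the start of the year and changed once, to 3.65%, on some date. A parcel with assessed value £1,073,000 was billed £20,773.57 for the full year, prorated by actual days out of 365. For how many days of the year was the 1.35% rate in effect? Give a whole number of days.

Let d = days at the first rate; then 365 − d days at the second rate.
£1,073,000 × [1.35%·d + 3.65%·(365−d)] / 365 = £20,773.57
Solving gives d = 272, so the new rate took effect on 30 September 1999.

272 days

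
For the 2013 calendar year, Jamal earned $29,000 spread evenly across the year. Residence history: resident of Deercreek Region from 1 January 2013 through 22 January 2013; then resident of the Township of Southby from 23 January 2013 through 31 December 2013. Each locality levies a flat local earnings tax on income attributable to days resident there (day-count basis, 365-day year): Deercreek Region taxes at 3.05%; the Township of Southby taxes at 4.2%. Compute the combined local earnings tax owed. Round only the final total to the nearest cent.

$1,197.90

Deercreek Region, 1 January – 22 January 2013: 22 days → $29,000 × 3.05% × 22/365 = $53.3123
The Township of Southby, 23 January – 31 December 2013: 343 days → $29,000 × 4.2% × 343/365 = $1,144.5863
Total = $1,197.8986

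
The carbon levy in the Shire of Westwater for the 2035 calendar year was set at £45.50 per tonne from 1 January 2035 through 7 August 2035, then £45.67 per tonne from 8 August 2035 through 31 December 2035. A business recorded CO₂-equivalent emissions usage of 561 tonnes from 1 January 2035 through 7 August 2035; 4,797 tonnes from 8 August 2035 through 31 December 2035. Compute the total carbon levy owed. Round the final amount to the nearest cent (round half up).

1 January – 7 August 2035: 561 tonnes at £45.50/tonne → £25,525.50
8 August – 31 December 2035: 4,797 tonnes at £45.67/tonne → £219,078.99

£244,604.49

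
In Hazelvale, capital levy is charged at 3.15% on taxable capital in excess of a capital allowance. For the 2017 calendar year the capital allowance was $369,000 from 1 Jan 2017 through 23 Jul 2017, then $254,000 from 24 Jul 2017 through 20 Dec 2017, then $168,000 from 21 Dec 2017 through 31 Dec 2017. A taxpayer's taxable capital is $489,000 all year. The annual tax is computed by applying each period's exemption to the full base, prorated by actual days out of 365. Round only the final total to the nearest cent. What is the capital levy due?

$5,459.51

1 Jan – 23 Jul 2017: 204 days, exemption $369,000 → ($489,000 − $369,000) × 3.15% × 204/365 = $2,112.6575
24 Jul – 20 Dec 2017: 150 days, exemption $254,000 → ($489,000 − $254,000) × 3.15% × 150/365 = $3,042.1233
21 Dec – 31 Dec 2017: 11 days, exemption $168,000 → ($489,000 − $168,000) × 3.15% × 11/365 = $304.7301
Total = $5,459.5110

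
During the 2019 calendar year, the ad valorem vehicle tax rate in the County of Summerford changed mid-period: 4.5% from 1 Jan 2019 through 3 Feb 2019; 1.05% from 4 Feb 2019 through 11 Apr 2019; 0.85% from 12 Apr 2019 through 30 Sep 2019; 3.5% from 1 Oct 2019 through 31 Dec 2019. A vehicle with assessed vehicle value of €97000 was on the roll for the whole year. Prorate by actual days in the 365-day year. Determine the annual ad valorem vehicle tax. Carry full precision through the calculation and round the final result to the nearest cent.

€1837.82

1 Jan – 3 Feb 2019: 34 days at 4.5% → €97000 × 4.5% × 34/365 = €406.6027
4 Feb – 11 Apr 2019: 67 days at 1.05% → €97000 × 1.05% × 67/365 = €186.9575
12 Apr – 30 Sep 2019: 172 days at 0.85% → €97000 × 0.85% × 172/365 = €388.5315
1 Oct – 31 Dec 2019: 92 days at 3.5% → €97000 × 3.5% × 92/365 = €855.7260
Total = €1837.8178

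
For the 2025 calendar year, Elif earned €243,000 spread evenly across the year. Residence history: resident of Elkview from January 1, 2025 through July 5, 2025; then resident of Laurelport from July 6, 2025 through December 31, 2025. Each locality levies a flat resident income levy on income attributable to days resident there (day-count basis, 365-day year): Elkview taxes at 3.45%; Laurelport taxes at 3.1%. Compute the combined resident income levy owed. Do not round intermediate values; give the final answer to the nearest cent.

€7,966.41

Elkview, January 1 – July 5, 2025: 186 days → €243,000 × 3.45% × 186/365 = €4,272.1397
Laurelport, July 6 – December 31, 2025: 179 days → €243,000 × 3.1% × 179/365 = €3,694.2658
Total = €7,966.4055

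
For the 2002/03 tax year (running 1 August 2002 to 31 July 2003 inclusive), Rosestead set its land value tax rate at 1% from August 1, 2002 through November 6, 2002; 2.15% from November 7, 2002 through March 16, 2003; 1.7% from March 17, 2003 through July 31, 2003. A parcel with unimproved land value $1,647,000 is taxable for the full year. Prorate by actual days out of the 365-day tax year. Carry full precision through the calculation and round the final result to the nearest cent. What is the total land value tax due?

August 1 – November 6, 2002: 98 days at 1% → $1,647,000 × 1% × 98/365 = $4,422.0822
November 7, 2002 – March 16, 2003: 130 days at 2.15% → $1,647,000 × 2.15% × 130/365 = $12,611.9589
March 17 – July 31, 2003: 137 days at 1.7% → $1,647,000 × 1.7% × 137/365 = $10,509.2137
Total = $27,543.2548

$27,543.25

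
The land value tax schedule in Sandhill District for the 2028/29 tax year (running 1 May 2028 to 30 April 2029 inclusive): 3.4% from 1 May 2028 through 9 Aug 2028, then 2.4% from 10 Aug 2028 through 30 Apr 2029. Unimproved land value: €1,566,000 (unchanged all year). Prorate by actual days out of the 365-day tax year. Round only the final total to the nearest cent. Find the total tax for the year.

€41,917.32

1 May – 9 Aug 2028: 101 days at 3.4% → €1,566,000 × 3.4% × 101/365 = €14,733.2712
10 Aug 2028 – 30 Apr 2029: 264 days at 2.4% → €1,566,000 × 2.4% × 264/365 = €27,184.0438
Total = €41,917.3151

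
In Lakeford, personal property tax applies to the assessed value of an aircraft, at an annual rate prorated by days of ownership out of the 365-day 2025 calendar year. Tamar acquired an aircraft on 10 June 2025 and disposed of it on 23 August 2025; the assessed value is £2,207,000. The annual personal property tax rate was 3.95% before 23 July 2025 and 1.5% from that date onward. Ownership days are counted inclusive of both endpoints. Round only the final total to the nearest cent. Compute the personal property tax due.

£13,172.46

10 June – 22 July 2025: 43 days at 3.95% → £2,207,000 × 3.95% × 43/365 = £10,270.1082
23 July – 23 August 2025: 32 days at 1.5% → £2,207,000 × 1.5% × 32/365 = £2,902.3562
Total = £13,172.4644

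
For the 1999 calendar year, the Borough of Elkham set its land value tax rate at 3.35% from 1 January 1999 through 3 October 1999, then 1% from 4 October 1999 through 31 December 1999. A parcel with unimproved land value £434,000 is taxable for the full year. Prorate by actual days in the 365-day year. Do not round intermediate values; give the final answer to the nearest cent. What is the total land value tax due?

1 January – 3 October 1999: 276 days at 3.35% → £434,000 × 3.35% × 276/365 = £10,993.8740
4 October – 31 December 1999: 89 days at 1% → £434,000 × 1% × 89/365 = £1,058.2466
Total = £12,052.1205

£12,052.12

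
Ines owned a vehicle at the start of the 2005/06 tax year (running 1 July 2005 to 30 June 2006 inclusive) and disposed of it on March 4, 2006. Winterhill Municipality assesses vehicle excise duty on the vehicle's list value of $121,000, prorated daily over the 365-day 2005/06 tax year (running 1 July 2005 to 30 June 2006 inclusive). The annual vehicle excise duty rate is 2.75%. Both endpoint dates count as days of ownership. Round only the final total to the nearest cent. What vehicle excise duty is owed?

Days held (July 1, 2005 – March 4, 2006): 247 out of 365
Tax = $121,000 × 2.75% × 247/365 = $2,251.7603

$2,251.76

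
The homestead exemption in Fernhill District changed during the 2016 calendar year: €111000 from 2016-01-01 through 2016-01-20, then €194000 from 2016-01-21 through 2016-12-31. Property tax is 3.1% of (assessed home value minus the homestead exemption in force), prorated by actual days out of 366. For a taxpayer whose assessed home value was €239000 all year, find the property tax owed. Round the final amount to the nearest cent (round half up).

2016-01-01 to 2016-01-20: 20 days, exemption €111000 → (€239000 − €111000) × 3.1% × 20/366 = €216.8306
2016-01-21 to 2016-12-31: 346 days, exemption €194000 → (€239000 − €194000) × 3.1% × 346/366 = €1318.7705
Total = €1535.6011

€1535.60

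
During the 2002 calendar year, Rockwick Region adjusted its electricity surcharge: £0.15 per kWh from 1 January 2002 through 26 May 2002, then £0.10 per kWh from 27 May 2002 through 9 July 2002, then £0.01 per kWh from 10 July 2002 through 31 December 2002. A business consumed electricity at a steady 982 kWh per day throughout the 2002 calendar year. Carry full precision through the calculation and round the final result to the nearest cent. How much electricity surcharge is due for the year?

£27545.10

1 January – 26 May 2002: 146 days × 982 kWh/day = 143,372 kWh at £0.15/kWh → £21505.80
27 May – 9 July 2002: 44 days × 982 kWh/day = 43,208 kWh at £0.10/kWh → £4320.80
10 July – 31 December 2002: 175 days × 982 kWh/day = 171,850 kWh at £0.01/kWh → £1718.50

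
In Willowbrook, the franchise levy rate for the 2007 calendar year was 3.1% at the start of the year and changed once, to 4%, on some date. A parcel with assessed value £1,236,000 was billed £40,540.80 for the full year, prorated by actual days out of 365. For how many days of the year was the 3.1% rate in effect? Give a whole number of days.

Let d = days at the first rate; then 365 − d days at the second rate.
£1,236,000 × [3.1%·d + 4%·(365−d)] / 365 = £40,540.80
Solving gives d = 292, so the new rate took effect on October 20, 2007.

292 days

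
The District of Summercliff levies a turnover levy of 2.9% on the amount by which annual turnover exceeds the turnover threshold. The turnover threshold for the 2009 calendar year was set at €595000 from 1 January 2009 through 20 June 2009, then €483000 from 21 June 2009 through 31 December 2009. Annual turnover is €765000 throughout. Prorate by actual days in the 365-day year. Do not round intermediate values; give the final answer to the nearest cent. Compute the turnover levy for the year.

€6656.33

1 January – 20 June 2009: 171 days, exemption €595000 → (€765000 − €595000) × 2.9% × 171/365 = €2309.6712
21 June – 31 December 2009: 194 days, exemption €483000 → (€765000 − €483000) × 2.9% × 194/365 = €4346.6630
Total = €6656.3342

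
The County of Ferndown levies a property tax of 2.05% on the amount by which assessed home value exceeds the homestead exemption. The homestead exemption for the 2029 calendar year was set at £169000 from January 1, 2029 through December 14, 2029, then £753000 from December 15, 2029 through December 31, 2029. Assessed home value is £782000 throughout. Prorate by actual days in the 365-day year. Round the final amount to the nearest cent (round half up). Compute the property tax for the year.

January 1 – December 14, 2029: 348 days, exemption £169000 → (£782000 − £169000) × 2.05% × 348/365 = £11981.2110
December 15 – December 31, 2029: 17 days, exemption £753000 → (£782000 − £753000) × 2.05% × 17/365 = £27.6890
Total = £12008.9000

£12008.90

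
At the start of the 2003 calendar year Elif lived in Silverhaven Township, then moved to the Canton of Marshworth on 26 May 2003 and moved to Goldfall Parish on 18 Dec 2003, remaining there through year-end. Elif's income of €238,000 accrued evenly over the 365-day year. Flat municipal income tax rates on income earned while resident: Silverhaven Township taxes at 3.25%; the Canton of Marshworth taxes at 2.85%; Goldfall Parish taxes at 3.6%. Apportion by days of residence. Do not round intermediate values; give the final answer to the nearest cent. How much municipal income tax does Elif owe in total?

Silverhaven Township, 1 Jan – 25 May 2003: 145 days → €238,000 × 3.25% × 145/365 = €3,072.8082
The Canton of Marshworth, 26 May – 17 Dec 2003: 206 days → €238,000 × 2.85% × 206/365 = €3,828.2137
Goldfall Parish, 18 Dec – 31 Dec 2003: 14 days → €238,000 × 3.6% × 14/365 = €328.6356
Total = €7,229.6575

€7,229.66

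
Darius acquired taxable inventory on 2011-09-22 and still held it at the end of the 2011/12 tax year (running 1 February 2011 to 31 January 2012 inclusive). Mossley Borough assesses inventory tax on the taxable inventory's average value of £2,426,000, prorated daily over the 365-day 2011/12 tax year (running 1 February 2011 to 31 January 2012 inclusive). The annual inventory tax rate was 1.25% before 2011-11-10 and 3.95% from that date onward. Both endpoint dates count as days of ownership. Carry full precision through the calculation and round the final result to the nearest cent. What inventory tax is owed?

2011-09-22 to 2011-11-09: 49 days at 1.25% → £2,426,000 × 1.25% × 49/365 = £4,071.0274
2011-11-10 to 2012-01-31: 83 days at 3.95% → £2,426,000 × 3.95% × 83/365 = £21,790.7973
Total = £25,861.8247

£25,861.82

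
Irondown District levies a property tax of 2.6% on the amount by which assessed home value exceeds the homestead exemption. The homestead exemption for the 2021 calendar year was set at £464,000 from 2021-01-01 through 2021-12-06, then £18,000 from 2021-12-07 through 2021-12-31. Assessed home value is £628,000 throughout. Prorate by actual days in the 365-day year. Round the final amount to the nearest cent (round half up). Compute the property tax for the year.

£5,058.25

2021-01-01 to 2021-12-06: 340 days, exemption £464,000 → (£628,000 − £464,000) × 2.6% × 340/365 = £3,971.9452
2021-12-07 to 2021-12-31: 25 days, exemption £18,000 → (£628,000 − £18,000) × 2.6% × 25/365 = £1,086.3014
Total = £5,058.2466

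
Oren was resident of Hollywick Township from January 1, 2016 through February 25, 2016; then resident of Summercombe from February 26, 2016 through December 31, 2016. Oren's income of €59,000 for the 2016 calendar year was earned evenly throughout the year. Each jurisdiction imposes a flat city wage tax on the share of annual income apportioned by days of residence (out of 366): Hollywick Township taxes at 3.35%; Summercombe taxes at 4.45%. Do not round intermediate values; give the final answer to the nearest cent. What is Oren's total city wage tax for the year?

€2,526.20

Hollywick Township, January 1 – February 25, 2016: 56 days → €59,000 × 3.35% × 56/366 = €302.4153
Summercombe, February 26 – December 31, 2016: 310 days → €59,000 × 4.45% × 310/366 = €2,223.7842
Total = €2,526.1995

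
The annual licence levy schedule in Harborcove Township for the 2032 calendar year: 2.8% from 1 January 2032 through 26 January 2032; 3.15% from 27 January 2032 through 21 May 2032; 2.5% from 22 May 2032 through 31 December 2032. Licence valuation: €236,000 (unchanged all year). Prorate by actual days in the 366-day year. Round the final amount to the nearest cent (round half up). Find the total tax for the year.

1 January – 26 January 2032: 26 days at 2.8% → €236,000 × 2.8% × 26/366 = €469.4208
27 January – 21 May 2032: 116 days at 3.15% → €236,000 × 3.15% × 116/366 = €2,356.1311
22 May – 31 December 2032: 224 days at 2.5% → €236,000 × 2.5% × 224/366 = €3,610.9290
Total = €6,436.4809

€6,436.48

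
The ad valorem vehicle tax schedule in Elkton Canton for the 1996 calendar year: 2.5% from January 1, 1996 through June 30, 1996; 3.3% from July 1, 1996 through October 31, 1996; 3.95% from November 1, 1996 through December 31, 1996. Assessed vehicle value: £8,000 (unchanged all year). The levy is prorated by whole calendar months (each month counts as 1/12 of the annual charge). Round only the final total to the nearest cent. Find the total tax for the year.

January 1 – June 30, 1996: 6 months at 2.5% → £8,000 × 2.5% × 6/12 = £100.0000
July 1 – October 31, 1996: 4 months at 3.3% → £8,000 × 3.3% × 4/12 = £88.0000
November 1 – December 31, 1996: 2 months at 3.95% → £8,000 × 3.95% × 2/12 = £52.6667
Total = £240.6667

£240.67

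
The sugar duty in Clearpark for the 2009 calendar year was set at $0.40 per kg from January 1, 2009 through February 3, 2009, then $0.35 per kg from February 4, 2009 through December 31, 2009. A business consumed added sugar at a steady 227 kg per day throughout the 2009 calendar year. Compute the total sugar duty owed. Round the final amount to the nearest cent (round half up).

$29,385.15

January 1 – February 3, 2009: 34 days × 227 kg/day = 7,718 kg at $0.40/kg → $3,087.20
February 4 – December 31, 2009: 331 days × 227 kg/day = 75,137 kg at $0.35/kg → $26,297.95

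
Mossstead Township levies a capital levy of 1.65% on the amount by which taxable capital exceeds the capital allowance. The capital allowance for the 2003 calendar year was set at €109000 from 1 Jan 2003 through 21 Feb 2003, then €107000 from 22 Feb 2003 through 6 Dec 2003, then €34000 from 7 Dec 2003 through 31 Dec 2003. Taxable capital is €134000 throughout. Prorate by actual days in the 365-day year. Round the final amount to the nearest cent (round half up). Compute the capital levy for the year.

€523.30

1 Jan – 21 Feb 2003: 52 days, exemption €109000 → (€134000 − €109000) × 1.65% × 52/365 = €58.7671
22 Feb – 6 Dec 2003: 288 days, exemption €107000 → (€134000 − €107000) × 1.65% × 288/365 = €351.5178
7 Dec – 31 Dec 2003: 25 days, exemption €34000 → (€134000 − €34000) × 1.65% × 25/365 = €113.0137
Total = €523.2986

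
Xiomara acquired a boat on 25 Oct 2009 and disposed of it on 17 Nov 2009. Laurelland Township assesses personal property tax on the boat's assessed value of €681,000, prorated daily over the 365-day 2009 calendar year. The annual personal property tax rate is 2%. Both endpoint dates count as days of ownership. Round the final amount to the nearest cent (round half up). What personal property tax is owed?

€895.56

Days held (25 Oct – 17 Nov 2009): 24 out of 365
Tax = €681,000 × 2% × 24/365 = €895.5616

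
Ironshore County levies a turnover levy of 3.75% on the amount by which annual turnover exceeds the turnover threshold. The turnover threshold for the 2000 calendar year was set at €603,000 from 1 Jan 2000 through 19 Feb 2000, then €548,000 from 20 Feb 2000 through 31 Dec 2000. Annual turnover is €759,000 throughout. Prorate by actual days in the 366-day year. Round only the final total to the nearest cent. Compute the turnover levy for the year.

€7,630.74

1 Jan – 19 Feb 2000: 50 days, exemption €603,000 → (€759,000 − €603,000) × 3.75% × 50/366 = €799.1803
20 Feb – 31 Dec 2000: 316 days, exemption €548,000 → (€759,000 − €548,000) × 3.75% × 316/366 = €6,831.5574
Total = €7,630.7377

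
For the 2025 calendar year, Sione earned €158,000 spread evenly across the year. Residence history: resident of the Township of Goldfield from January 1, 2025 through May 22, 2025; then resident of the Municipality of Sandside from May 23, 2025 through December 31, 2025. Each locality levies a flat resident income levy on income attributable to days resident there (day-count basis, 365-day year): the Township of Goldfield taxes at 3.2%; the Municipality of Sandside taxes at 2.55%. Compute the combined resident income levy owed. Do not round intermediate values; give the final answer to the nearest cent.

€4,428.55

The Township of Goldfield, January 1 – May 22, 2025: 142 days → €158,000 × 3.2% × 142/365 = €1,966.9918
The Municipality of Sandside, May 23 – December 31, 2025: 223 days → €158,000 × 2.55% × 223/365 = €2,461.5534
Total = €4,428.5452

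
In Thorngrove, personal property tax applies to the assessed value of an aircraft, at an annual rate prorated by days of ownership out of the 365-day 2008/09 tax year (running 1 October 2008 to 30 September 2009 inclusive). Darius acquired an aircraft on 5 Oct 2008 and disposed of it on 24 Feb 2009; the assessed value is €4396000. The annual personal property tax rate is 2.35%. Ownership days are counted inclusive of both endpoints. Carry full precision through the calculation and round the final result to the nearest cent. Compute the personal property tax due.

€40473.31

Days held (5 Oct 2008 – 24 Feb 2009): 143 out of 365
Tax = €4396000 × 2.35% × 143/365 = €40473.3096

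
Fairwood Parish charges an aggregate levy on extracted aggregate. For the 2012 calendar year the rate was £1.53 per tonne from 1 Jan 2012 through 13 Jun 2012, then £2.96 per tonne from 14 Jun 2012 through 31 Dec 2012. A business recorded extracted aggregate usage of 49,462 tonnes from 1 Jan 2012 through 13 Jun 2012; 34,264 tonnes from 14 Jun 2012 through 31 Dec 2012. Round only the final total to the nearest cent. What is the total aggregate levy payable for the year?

1 Jan – 13 Jun 2012: 49,462 tonnes at £1.53/tonne → £75,676.86
14 Jun – 31 Dec 2012: 34,264 tonnes at £2.96/tonne → £101,421.44

£177,098.30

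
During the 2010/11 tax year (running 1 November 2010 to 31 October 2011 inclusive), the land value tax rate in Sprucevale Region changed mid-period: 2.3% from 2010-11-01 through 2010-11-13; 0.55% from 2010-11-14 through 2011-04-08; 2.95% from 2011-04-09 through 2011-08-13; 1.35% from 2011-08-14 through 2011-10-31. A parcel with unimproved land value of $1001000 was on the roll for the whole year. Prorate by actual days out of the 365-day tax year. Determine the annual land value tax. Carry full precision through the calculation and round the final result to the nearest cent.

2010-11-01 to 2010-11-13: 13 days at 2.3% → $1001000 × 2.3% × 13/365 = $819.9973
2010-11-14 to 2011-04-08: 146 days at 0.55% → $1001000 × 0.55% × 146/365 = $2202.2000
2011-04-09 to 2011-08-13: 127 days at 2.95% → $1001000 × 2.95% × 127/365 = $10274.6479
2011-08-14 to 2011-10-31: 79 days at 1.35% → $1001000 × 1.35% × 79/365 = $2924.8397
Total = $16221.6849

$16221.68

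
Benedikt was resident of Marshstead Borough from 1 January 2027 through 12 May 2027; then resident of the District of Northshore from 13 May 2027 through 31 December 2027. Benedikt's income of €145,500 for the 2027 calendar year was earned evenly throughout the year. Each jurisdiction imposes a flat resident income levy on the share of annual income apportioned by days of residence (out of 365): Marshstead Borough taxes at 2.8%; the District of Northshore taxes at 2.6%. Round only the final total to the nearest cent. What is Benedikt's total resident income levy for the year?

€3,888.24

Marshstead Borough, 1 January – 12 May 2027: 132 days → €145,500 × 2.8% × 132/365 = €1,473.3370
The District of Northshore, 13 May – 31 December 2027: 233 days → €145,500 × 2.6% × 233/365 = €2,414.9014
Total = €3,888.2384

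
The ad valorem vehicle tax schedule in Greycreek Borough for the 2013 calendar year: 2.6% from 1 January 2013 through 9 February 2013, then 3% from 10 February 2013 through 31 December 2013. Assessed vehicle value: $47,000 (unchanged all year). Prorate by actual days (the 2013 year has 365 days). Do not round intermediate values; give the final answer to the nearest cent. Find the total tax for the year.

$1,389.40

1 January – 9 February 2013: 40 days at 2.6% → $47,000 × 2.6% × 40/365 = $133.9178
10 February – 31 December 2013: 325 days at 3% → $47,000 × 3% × 325/365 = $1,255.4795
Total = $1,389.3973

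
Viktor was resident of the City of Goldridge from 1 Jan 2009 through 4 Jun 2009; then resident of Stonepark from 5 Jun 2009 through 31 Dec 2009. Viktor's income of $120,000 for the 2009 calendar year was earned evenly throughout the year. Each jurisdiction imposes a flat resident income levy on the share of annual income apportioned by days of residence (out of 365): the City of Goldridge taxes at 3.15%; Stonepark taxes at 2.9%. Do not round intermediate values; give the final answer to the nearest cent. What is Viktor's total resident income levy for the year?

The City of Goldridge, 1 Jan – 4 Jun 2009: 155 days → $120,000 × 3.15% × 155/365 = $1,605.2055
Stonepark, 5 Jun – 31 Dec 2009: 210 days → $120,000 × 2.9% × 210/365 = $2,002.1918
Total = $3,607.3973

$3,607.40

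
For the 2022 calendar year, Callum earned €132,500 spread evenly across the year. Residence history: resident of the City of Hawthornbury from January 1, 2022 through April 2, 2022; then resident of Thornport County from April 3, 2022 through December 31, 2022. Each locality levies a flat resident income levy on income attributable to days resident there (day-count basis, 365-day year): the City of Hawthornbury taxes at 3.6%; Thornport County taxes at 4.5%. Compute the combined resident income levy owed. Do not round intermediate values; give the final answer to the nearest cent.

€5,661.92

The City of Hawthornbury, January 1 – April 2, 2022: 92 days → €132,500 × 3.6% × 92/365 = €1,202.3014
Thornport County, April 3 – December 31, 2022: 273 days → €132,500 × 4.5% × 273/365 = €4,459.6233
Total = €5,661.9247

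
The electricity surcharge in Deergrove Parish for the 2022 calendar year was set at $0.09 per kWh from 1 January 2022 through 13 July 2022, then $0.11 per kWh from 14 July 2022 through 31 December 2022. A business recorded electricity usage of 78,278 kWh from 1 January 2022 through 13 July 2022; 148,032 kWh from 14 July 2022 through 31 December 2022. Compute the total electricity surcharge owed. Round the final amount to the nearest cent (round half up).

1 January – 13 July 2022: 78,278 kWh at $0.09/kWh → $7,045.02
14 July – 31 December 2022: 148,032 kWh at $0.11/kWh → $16,283.52

$23,328.54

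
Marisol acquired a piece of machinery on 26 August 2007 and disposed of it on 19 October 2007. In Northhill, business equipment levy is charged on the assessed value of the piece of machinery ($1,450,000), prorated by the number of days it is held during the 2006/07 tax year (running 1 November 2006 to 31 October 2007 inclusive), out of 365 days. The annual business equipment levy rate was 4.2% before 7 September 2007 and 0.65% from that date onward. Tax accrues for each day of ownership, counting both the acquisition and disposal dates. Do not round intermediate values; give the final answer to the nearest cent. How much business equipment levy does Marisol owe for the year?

26 August – 6 September 2007: 12 days at 4.2% → $1,450,000 × 4.2% × 12/365 = $2,002.1918
7 September – 19 October 2007: 43 days at 0.65% → $1,450,000 × 0.65% × 43/365 = $1,110.3425
Total = $3,112.5342

$3,112.53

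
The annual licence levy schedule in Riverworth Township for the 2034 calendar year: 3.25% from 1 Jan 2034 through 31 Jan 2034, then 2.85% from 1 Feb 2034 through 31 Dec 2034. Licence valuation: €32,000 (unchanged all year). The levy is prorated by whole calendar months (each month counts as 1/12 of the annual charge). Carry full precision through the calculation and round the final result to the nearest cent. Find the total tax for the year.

1 Jan – 31 Jan 2034: 1 month at 3.25% → €32,000 × 3.25% × 1/12 = €86.6667
1 Feb – 31 Dec 2034: 11 months at 2.85% → €32,000 × 2.85% × 11/12 = €836.0000
Total = €922.6667

€922.67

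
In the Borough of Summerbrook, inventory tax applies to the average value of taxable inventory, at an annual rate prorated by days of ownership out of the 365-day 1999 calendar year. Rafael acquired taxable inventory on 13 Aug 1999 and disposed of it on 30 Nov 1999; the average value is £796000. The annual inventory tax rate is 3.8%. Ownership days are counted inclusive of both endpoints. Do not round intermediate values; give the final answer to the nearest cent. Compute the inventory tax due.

Days held (13 Aug – 30 Nov 1999): 110 out of 365
Tax = £796000 × 3.8% × 110/365 = £9115.8356

£9115.84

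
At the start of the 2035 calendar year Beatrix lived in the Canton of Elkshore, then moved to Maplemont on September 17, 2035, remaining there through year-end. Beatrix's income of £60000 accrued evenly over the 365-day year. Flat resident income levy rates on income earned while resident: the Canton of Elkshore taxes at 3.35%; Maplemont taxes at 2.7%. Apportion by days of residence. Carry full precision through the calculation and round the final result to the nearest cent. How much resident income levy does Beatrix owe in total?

The Canton of Elkshore, January 1 – September 16, 2035: 259 days → £60000 × 3.35% × 259/365 = £1426.2740
Maplemont, September 17 – December 31, 2035: 106 days → £60000 × 2.7% × 106/365 = £470.4658
Total = £1896.7397

£1896.74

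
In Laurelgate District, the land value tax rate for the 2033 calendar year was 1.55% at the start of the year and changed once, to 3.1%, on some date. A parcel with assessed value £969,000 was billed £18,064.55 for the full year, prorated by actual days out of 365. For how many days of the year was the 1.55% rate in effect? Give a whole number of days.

Let d = days at the first rate; then 365 − d days at the second rate.
£969,000 × [1.55%·d + 3.1%·(365−d)] / 365 = £18,064.55
Solving gives d = 291, so the new rate took effect on 19 October 2033.

291 days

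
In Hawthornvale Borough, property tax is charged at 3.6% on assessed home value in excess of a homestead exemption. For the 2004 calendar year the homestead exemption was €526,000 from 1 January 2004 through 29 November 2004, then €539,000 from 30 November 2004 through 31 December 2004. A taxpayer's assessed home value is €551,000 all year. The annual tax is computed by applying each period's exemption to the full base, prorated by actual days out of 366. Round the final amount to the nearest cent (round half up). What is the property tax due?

€859.08

1 January – 29 November 2004: 334 days, exemption €526,000 → (€551,000 − €526,000) × 3.6% × 334/366 = €821.3115
30 November – 31 December 2004: 32 days, exemption €539,000 → (€551,000 − €539,000) × 3.6% × 32/366 = €37.7705
Total = €859.0820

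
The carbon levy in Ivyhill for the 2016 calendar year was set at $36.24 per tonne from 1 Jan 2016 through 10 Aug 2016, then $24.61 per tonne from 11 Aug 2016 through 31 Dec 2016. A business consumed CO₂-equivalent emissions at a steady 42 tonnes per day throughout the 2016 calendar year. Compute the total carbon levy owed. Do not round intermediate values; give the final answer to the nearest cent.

$487,231.50

1 Jan – 10 Aug 2016: 223 days × 42 tonnes/day = 9,366 tonnes at $36.24/tonne → $339,423.84
11 Aug – 31 Dec 2016: 143 days × 42 tonnes/day = 6,006 tonnes at $24.61/tonne → $147,807.66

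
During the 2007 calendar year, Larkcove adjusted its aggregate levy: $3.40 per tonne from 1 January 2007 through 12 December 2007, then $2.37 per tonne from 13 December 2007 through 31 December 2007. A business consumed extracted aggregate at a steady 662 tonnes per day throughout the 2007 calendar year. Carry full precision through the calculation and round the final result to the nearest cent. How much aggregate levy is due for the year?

1 January – 12 December 2007: 346 days × 662 tonnes/day = 229,052 tonnes at $3.40/tonne → $778,776.80
13 December – 31 December 2007: 19 days × 662 tonnes/day = 12,578 tonnes at $2.37/tonne → $29,809.86

$808,586.66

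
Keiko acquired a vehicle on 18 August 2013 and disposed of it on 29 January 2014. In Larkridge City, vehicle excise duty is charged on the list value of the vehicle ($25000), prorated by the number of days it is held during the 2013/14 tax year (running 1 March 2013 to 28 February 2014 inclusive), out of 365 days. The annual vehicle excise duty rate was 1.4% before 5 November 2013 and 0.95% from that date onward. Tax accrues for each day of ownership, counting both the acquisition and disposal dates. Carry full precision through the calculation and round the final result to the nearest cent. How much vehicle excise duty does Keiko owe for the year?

18 August – 4 November 2013: 79 days at 1.4% → $25000 × 1.4% × 79/365 = $75.7534
5 November 2013 – 29 January 2014: 86 days at 0.95% → $25000 × 0.95% × 86/365 = $55.9589
Total = $131.7123

$131.71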